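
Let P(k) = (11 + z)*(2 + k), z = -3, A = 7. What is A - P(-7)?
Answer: 47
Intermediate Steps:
P(k) = 16 + 8*k (P(k) = (11 - 3)*(2 + k) = 8*(2 + k) = 16 + 8*k)
A - P(-7) = 7 - (16 + 8*(-7)) = 7 - (16 - 56) = 7 - 1*(-40) = 7 + 40 = 47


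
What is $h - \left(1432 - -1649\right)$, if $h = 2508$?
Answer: $-573$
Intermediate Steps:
$h - \left(1432 - -1649\right) = 2508 - \left(1432 - -1649\right) = 2508 - \left(1432 + 1649\right) = 2508 - 3081 = -573$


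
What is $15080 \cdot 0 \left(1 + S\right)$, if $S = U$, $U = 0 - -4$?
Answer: $0$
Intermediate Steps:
$U = 4$ ($U = 0 + 4 = 4$)
$S = 4$
$15080 \cdot 0 \left(1 + S\right) = 15080 \cdot 0 \left(1 + 4\right) = 15080 \cdot 0 \cdot 5 = 15080 \cdot 0 = 0$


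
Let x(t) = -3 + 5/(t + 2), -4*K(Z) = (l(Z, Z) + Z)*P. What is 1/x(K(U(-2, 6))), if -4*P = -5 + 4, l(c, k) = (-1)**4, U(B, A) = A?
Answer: 5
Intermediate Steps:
l(c, k) = 1
P = 1/4 (P = -(-5 + 4)/4 = -1/4*(-1) = 1/4 ≈ 0.25000)
K(Z) = -1/16 - Z/16 (K(Z) = -(1 + Z)/(4*4) = -(1/4 + Z/4)/4 = -1/16 - Z/16)
x(t) = -3 + 5/(2 + t)
1/x(K(U(-2, 6))) = 1/((-1 - 3*(-1/16 - 1/16*6))/(2 + (-1/16 - 1/16*6))) = 1/((-1 - 3*(-1/16 - 3/8))/(2 + (-1/16 - 3/8))) = 1/((-1 - 3*(-7/16))/(2 - 7/16)) = 1/((-1 + 21/16)/(25/16)) = 1/((16/25)*(5/16)) = 1/(1/5) = 5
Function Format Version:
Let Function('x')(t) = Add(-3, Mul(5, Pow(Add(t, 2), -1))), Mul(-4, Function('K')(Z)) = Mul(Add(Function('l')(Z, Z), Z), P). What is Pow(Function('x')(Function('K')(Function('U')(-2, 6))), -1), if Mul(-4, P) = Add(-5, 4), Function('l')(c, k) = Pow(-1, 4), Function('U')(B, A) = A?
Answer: 5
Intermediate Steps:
Function('l')(c, k) = 1
P = Rational(1, 4) (P = Mul(Rational(-1, 4), Add(-5, 4)) = Mul(Rational(-1, 4), -1) = Rational(1, 4) ≈ 0.25000)
Function('K')(Z) = Add(Rational(-1, 16), Mul(Rational(-1, 16), Z)) (Function('K')(Z) = Mul(Rational(-1, 4), Mul(Add(1, Z), Rational(1, 4))) = Mul(Rational(-1, 4), Add(Rational(1, 4), Mul(Rational(1, 4), Z))) = Add(Rational(-1, 16), Mul(Rational(-1, 16), Z)))
Function('x')(t) = Add(-3, Mul(5, Pow(Add(2, t), -1)))
Pow(Function('x')(Function('K')(Function('U')(-2, 6))), -1) = Pow(Mul(Pow(Add(2, Add(Rational(-1, 16), Mul(Rational(-1, 16), 6))), -1), Add(-1, Mul(-3, Add(Rational(-1, 16), Mul(Rational(-1, 16), 6))))), -1) = Pow(Mul(Pow(Add(2, Add(Rational(-1, 16), Rational(-3, 8))), -1), Add(-1, Mul(-3, Add(Rational(-1, 16), Rational(-3, 8))))), -1) = Pow(Mul(Pow(Add(2, Rational(-7, 16)), -1), Add(-1, Mul(-3, Rational(-7, 16)))), -1) = Pow(Mul(Pow(Rational(25, 16), -1), Add(-1, Rational(21, 16))), -1) = Pow(Mul(Rational(16, 25), Rational(5, 16)), -1) = Pow(Rational(1, 5), -1) = 5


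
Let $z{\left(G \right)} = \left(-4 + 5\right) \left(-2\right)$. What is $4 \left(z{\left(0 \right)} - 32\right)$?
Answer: $-136$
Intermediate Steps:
$z{\left(G \right)} = -2$ ($z{\left(G \right)} = 1 \left(-2\right) = -2$)
$4 \left(z{\left(0 \right)} - 32\right) = 4 \left(-2 - 32\right) = 4 \left(-34\right) = -136$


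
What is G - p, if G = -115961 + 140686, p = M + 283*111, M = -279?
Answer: -6409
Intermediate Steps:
p = 31134 (p = -279 + 283*111 = -279 + 31413 = 31134)
G = 24725
G - p = 24725 - 1*31134 = 24725 - 31134 = -6409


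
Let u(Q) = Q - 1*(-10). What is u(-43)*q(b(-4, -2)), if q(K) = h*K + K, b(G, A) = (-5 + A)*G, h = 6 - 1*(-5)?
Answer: -11088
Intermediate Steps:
h = 11 (h = 6 + 5 = 11)
b(G, A) = G*(-5 + A)
q(K) = 12*K (q(K) = 11*K + K = 12*K)
u(Q) = 10 + Q (u(Q) = Q + 10 = 10 + Q)
u(-43)*q(b(-4, -2)) = (10 - 43)*(12*(-4*(-5 - 2))) = -396*(-4*(-7)) = -396*28 = -33*336 = -11088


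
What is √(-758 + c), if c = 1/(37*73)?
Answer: I*√5529911257/2701 ≈ 27.532*I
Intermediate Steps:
c = 1/2701 ≈ 0.00037023
√(-758 + c) = √(-758 + 1/2701) = √(-2047357/2701) = I*√5529911257/2701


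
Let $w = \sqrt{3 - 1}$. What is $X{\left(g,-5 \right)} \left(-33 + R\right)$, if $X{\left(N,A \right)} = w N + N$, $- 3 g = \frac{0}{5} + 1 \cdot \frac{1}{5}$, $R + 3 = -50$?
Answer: $\frac{86}{15} + \frac{86 \sqrt{2}}{15} \approx 13.841$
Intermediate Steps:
$R = -53$ ($R = -3 - 50 = -53$)
$w = \sqrt{2} \approx 1.4142$
$g = - \frac{1}{15}$ ($g = - \frac{\frac{0}{5} + 1 \cdot \frac{1}{5}}{3} = - \frac{0 \cdot \frac{1}{5} + 1 \cdot \frac{1}{5}}{3} = - \frac{0 + \frac{1}{5}}{3} = \left(- \frac{1}{3}\right) \frac{1}{5} = - \frac{1}{15} \approx -0.066667$)
$X{\left(N,A \right)} = N + N \sqrt{2}$ ($X{\left(N,A \right)} = \sqrt{2} N + N = N \sqrt{2} + N = N + N \sqrt{2}$)
$X{\left(g,-5 \right)} \left(-33 + R\right) = - \frac{1 + \sqrt{2}}{15} \left(-33 - 53\right) = \left(- \frac{1}{15} - \frac{\sqrt{2}}{15}\right) \left(-86\right) = \frac{86}{15} + \frac{86 \sqrt{2}}{15}$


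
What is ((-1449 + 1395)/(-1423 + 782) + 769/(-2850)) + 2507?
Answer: 4579573921/1826850 ≈ 2506.8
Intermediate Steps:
((-1449 + 1395)/(-1423 + 782) + 769/(-2850)) + 2507 = (-54/(-641) + 769*(-1/2850)) + 2507 = (-54*(-1/641) - 769/2850) + 2507 = (54/641 - 769/2850) + 2507 = -339029/1826850 + 2507 = 4579573921/1826850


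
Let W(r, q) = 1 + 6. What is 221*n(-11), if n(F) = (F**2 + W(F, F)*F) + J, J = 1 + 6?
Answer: 11271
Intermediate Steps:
W(r, q) = 7
J = 7
n(F) = 7 + F**2 + 7*F (n(F) = (F**2 + 7*F) + 7 = 7 + F**2 + 7*F)
221*n(-11) = 221*(7 + (-11)**2 + 7*(-11)) = 221*(7 + 121 - 77) = 221*51 = 11271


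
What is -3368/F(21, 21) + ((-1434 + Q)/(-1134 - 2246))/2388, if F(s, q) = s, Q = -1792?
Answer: -1510252343/9416680 ≈ -160.38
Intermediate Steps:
-3368/F(21, 21) + ((-1434 + Q)/(-1134 - 2246))/2388 = -3368/21 + ((-1434 - 1792)/(-1134 - 2246))/2388 = -3368*1/21 - 3226/(-3380)*(1/2388) = -3368/21 - 3226*(-1/3380)*(1/2388) = -3368/21 + (1613/1690)*(1/2388) = -3368/21 + 1613/4035720 = -1510252343/9416680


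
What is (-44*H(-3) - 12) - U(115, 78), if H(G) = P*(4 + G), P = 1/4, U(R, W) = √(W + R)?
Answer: -23 - √193 ≈ -36.892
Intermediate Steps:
U(R, W) = √(R + W)
P = ¼ (P = 1*(¼) = ¼ ≈ 0.25000)
H(G) = 1 + G/4 (H(G) = (4 + G)/4 = 1 + G/4)
(-44*H(-3) - 12) - U(115, 78) = (-44*(1 + (¼)*(-3)) - 12) - √(115 + 78) = (-44*(1 - ¾) - 12) - √193 = (-44*¼ - 12) - √193 = (-11 - 12) - √193 = -23 - √193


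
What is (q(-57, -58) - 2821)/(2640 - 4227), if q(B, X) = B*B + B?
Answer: -371/1587 ≈ -0.23377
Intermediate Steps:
q(B, X) = B + B**2 (q(B, X) = B**2 + B = B + B**2)
(q(-57, -58) - 2821)/(2640 - 4227) = (-57*(1 - 57) - 2821)/(2640 - 4227) = (-57*(-56) - 2821)/(-1587) = (3192 - 2821)*(-1/1587) = 371*(-1/1587) = -371/1587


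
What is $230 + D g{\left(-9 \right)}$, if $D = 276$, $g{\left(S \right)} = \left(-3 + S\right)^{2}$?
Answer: $39974$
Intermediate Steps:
$230 + D g{\left(-9 \right)} = 230 + 276 \left(-3 - 9\right)^{2} = 230 + 276 \left(-12\right)^{2} = 230 + 276 \cdot 144 = 230 + 39744 = 39974$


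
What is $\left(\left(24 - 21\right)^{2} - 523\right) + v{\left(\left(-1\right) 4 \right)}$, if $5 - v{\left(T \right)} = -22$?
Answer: $-487$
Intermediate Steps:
$v{\left(T \right)} = 27$ ($v{\left(T \right)} = 5 - -22 = 5 + 22 = 27$)
$\left(\left(24 - 21\right)^{2} - 523\right) + v{\left(\left(-1\right) 4 \right)} = \left(\left(24 - 21\right)^{2} - 523\right) + 27 = \left(3^{2} - 523\right) + 27 = \left(9 - 523\right) + 27 = -514 + 27 = -487$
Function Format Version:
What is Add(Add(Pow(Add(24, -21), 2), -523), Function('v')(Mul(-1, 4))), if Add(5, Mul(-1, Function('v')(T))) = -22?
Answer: -487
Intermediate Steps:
Function('v')(T) = 27 (Function('v')(T) = Add(5, Mul(-1, -22)) = Add(5, 22) = 27)
Add(Add(Pow(Add(24, -21), 2), -523), Function('v')(Mul(-1, 4))) = Add(Add(Pow(Add(24, -21), 2), -523), 27) = Add(Add(Pow(3, 2), -523), 27) = Add(Add(9, -523), 27) = Add(-514, 27) = -487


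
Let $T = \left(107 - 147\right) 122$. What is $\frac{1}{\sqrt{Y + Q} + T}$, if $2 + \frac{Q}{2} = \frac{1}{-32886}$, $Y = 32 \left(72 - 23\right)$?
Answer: $- \frac{80241840}{391554462349} - \frac{9 \sqrt{5220520753}}{391554462349} \approx -0.00020659$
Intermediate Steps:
$Y = 1568$ ($Y = 32 \cdot 49 = 1568$)
$Q = - \frac{65773}{16443}$ ($Q = -4 + \frac{2}{-32886} = -4 + 2 \left(- \frac{1}{32886}\right) = -4 - \frac{1}{16443} = - \frac{65773}{16443} \approx -4.0001$)
$T = -4880$ ($T = \left(-40\right) 122 = -4880$)
$\frac{1}{\sqrt{Y + Q} + T} = \frac{1}{\sqrt{1568 - \frac{65773}{16443}} - 4880} = \frac{1}{\sqrt{\frac{25716851}{16443}} - 4880} = \frac{1}{\frac{\sqrt{5220520753}}{1827} - 4880} = \frac{1}{-4880 + \frac{\sqrt{5220520753}}{1827}}$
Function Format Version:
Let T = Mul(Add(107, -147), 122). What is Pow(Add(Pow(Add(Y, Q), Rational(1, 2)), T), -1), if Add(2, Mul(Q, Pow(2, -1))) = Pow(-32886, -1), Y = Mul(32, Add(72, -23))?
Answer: Add(Rational(-80241840, 391554462349), Mul(Rational(-9, 391554462349), Pow(5220520753, Rational(1, 2)))) ≈ -0.00020659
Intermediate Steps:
Y = 1568 (Y = Mul(32, 49) = 1568)
Q = Rational(-65773, 16443) (Q = Add(-4, Mul(2, Pow(-32886, -1))) = Add(-4, Mul(2, Rational(-1, 32886))) = Add(-4, Rational(-1, 16443)) = Rational(-65773, 16443) ≈ -4.0001)
T = -4880 (T = Mul(-40, 122) = -4880)
Pow(Add(Pow(Add(Y, Q), Rational(1, 2)), T), -1) = Pow(Add(Pow(Add(1568, Rational(-65773, 16443)), Rational(1, 2)), -4880), -1) = Pow(Add(Pow(Rational(25716851, 16443), Rational(1, 2)), -4880), -1) = Pow(Add(Mul(Rational(1, 1827), Pow(5220520753, Rational(1, 2))), -4880), -1) = Pow(Add(-4880, Mul(Rational(1, 1827), Pow(5220520753, Rational(1, 2)))), -1)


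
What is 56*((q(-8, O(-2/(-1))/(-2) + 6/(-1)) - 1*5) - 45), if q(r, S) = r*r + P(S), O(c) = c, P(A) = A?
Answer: 392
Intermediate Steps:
q(r, S) = S + r**2 (q(r, S) = r*r + S = r**2 + S = S + r**2)
56*((q(-8, O(-2/(-1))/(-2) + 6/(-1)) - 1*5) - 45) = 56*((((-2/(-1)/(-2) + 6/(-1)) + (-8)**2) - 1*5) - 45) = 56*((((-2*(-1)*(-1/2) + 6*(-1)) + 64) - 5) - 45) = 56*((((2*(-1/2) - 6) + 64) - 5) - 45) = 56*((((-1 - 6) + 64) - 5) - 45) = 56*(((-7 + 64) - 5) - 45) = 56*((57 - 5) - 45) = 56*(52 - 45) = 56*7 = 392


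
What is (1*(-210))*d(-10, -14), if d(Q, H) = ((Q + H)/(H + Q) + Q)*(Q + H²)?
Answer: 351540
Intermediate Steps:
d(Q, H) = (1 + Q)*(Q + H²) (d(Q, H) = ((H + Q)/(H + Q) + Q)*(Q + H²) = (1 + Q)*(Q + H²))
(1*(-210))*d(-10, -14) = (1*(-210))*(-10 + (-14)² + (-10)² - 10*(-14)²) = -210*(-10 + 196 + 100 - 10*196) = -210*(-10 + 196 + 100 - 1960) = -210*(-1674) = 351540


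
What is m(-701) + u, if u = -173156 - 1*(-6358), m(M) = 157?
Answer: -166641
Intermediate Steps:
u = -166798 (u = -173156 + 6358 = -166798)
m(-701) + u = 157 - 166798 = -166641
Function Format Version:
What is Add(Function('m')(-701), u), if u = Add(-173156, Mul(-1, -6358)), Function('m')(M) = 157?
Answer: -166641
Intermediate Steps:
u = -166798 (u = Add(-173156, 6358) = -166798)
Add(Function('m')(-701), u) = Add(157, -166798) = -166641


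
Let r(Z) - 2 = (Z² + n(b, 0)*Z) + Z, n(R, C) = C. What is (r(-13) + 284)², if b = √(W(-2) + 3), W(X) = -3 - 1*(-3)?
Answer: 195364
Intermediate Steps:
W(X) = 0 (W(X) = -3 + 3 = 0)
b = √3 (b = √(0 + 3) = √3 ≈ 1.7320)
r(Z) = 2 + Z + Z² (r(Z) = 2 + ((Z² + 0*Z) + Z) = 2 + ((Z² + 0) + Z) = 2 + (Z² + Z) = 2 + (Z + Z²) = 2 + Z + Z²)
(r(-13) + 284)² = ((2 - 13 + (-13)²) + 284)² = ((2 - 13 + 169) + 284)² = (158 + 284)² = 442² = 195364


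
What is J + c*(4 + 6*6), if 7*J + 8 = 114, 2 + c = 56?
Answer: 15226/7 ≈ 2175.1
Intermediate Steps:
c = 54 (c = -2 + 56 = 54)
J = 106/7 (J = -8/7 + (1/7)*114 = -8/7 + 114/7 = 106/7 ≈ 15.143)
J + c*(4 + 6*6) = 106/7 + 54*(4 + 6*6) = 106/7 + 54*(4 + 36) = 106/7 + 54*40 = 106/7 + 2160 = 15226/7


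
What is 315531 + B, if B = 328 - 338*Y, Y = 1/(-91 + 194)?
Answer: 32533139/103 ≈ 3.1586e+5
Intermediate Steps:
Y = 1/103 ≈ 0.0097087
B = 33446/103 (B = 328 - 338*1/103 = 328 - 338/103 = 33446/103 ≈ 324.72)
315531 + B = 315531 + 33446/103 = 32533139/103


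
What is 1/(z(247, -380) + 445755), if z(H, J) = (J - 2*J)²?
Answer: 1/590155 ≈ 1.6945e-6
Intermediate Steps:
z(H, J) = J² (z(H, J) = (-J)² = J²)
1/(z(247, -380) + 445755) = 1/((-380)² + 445755) = 1/(144400 + 445755) = 1/590155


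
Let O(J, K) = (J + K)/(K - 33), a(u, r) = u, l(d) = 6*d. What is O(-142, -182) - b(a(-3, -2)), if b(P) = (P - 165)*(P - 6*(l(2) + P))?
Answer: -2058516/215 ≈ -9574.5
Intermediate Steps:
O(J, K) = (J + K)/(-33 + K)
b(P) = (-165 + P)*(-72 - 5*P) (b(P) = (P - 165)*(P - 6*(6*2 + P)) = (-165 + P)*(P - 6*(12 + P)) = (-165 + P)*(P + (-72 - 6*P)) = (-165 + P)*(-72 - 5*P))
O(-142, -182) - b(a(-3, -2)) = (-142 - 182)/(-33 - 182) - (11880 - 5*(-3)² + 753*(-3)) = -324/(-215) - (11880 - 5*9 - 2259) = -1/215*(-324) - (11880 - 45 - 2259) = 324/215 - 1*9576 = 324/215 - 9576 = -2058516/215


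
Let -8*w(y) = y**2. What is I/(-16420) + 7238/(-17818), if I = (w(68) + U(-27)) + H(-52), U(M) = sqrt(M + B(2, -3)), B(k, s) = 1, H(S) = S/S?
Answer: -54283487/146285780 - I*sqrt(26)/16420 ≈ -0.37108 - 0.00031054*I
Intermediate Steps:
H(S) = 1
w(y) = -y**2/8
U(M) = sqrt(1 + M) (U(M) = sqrt(M + 1) = sqrt(1 + M))
I = -577 + I*sqrt(26) (I = (-1/8*68**2 + sqrt(1 - 27)) + 1 = (-1/8*4624 + sqrt(-26)) + 1 = (-578 + I*sqrt(26)) + 1 = -577 + I*sqrt(26) ≈ -577.0 + 5.099*I)
I/(-16420) + 7238/(-17818) = (-577 + I*sqrt(26))/(-16420) + 7238/(-17818) = (-577 + I*sqrt(26))*(-1/16420) + 7238*(-1/17818) = (577/16420 - I*sqrt(26)/16420) - 3619/8909 = -54283487/146285780 - I*sqrt(26)/16420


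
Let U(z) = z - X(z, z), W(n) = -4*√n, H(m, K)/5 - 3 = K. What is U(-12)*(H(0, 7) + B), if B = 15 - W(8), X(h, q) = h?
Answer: 0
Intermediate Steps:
H(m, K) = 15 + 5*K
U(z) = 0 (U(z) = z - z = 0)
B = 15 + 8*√2 (B = 15 - (-4)*√8 = 15 - (-4)*2*√2 = 15 - (-8)*√2 = 15 + 8*√2 ≈ 26.314)
U(-12)*(H(0, 7) + B) = 0*((15 + 5*7) + (15 + 8*√2)) = 0*((15 + 35) + (15 + 8*√2)) = 0*(50 + (15 + 8*√2)) = 0*(65 + 8*√2) = 0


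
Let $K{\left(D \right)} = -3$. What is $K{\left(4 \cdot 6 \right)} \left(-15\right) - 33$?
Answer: $12$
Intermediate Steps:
$K{\left(4 \cdot 6 \right)} \left(-15\right) - 33 = \left(-3\right) \left(-15\right) - 33 = 45 - 33 = 12$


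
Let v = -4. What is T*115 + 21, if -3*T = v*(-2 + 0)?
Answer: -857/3 ≈ -285.67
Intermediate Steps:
T = -8/3 (T = -(-4)*(-2 + 0)/3 = -(-4)*(-2)/3 = -⅓*8 = -8/3 ≈ -2.6667)
T*115 + 21 = -8/3*115 + 21 = -920/3 + 21 = -857/3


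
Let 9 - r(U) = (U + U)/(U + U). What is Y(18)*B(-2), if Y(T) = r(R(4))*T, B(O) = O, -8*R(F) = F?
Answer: -288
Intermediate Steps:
R(F) = -F/8
r(U) = 8 (r(U) = 9 - (U + U)/(U + U) = 9 - 2*U/(2*U) = 9 - 2*U*1/(2*U) = 9 - 1*1 = 9 - 1 = 8)
Y(T) = 8*T
Y(18)*B(-2) = (8*18)*(-2) = 144*(-2) = -288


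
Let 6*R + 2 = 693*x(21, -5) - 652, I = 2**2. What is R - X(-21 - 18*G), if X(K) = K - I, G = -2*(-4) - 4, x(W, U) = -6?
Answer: -705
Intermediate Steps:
I = 4
G = 4 (G = 8 - 4 = 4)
R = -802 (R = -1/3 + (693*(-6) - 652)/6 = -1/3 + (-4158 - 652)/6 = -1/3 + (1/6)*(-4810) = -1/3 - 2405/3 = -802)
X(K) = -4 + K (X(K) = K - 1*4 = K - 4 = -4 + K)
R - X(-21 - 18*G) = -802 - (-4 + (-21 - 18*4)) = -802 - (-4 + (-21 - 72)) = -802 - (-4 - 93) = -802 - 1*(-97) = -802 + 97 = -705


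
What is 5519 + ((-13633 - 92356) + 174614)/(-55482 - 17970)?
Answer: 135104321/24484 ≈ 5518.1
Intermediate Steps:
5519 + ((-13633 - 92356) + 174614)/(-55482 - 17970) = 5519 + (-105989 + 174614)/(-73452) = 5519 + 68625*(-1/73452) = 5519 - 22875/24484 = 135104321/24484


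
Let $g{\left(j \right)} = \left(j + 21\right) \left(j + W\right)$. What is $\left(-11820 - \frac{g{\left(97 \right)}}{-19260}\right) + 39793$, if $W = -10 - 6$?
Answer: $\frac{29931641}{1070} \approx 27974.0$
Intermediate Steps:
$W = -16$ ($W = -10 - 6 = -16$)
$g{\left(j \right)} = \left(-16 + j\right) \left(21 + j\right)$ ($g{\left(j \right)} = \left(j + 21\right) \left(j - 16\right) = \left(21 + j\right) \left(-16 + j\right) = \left(-16 + j\right) \left(21 + j\right)$)
$\left(-11820 - \frac{g{\left(97 \right)}}{-19260}\right) + 39793 = \left(-11820 - \frac{-336 + 97^{2} + 5 \cdot 97}{-19260}\right) + 39793 = \left(-11820 - \left(-336 + 9409 + 485\right) \left(- \frac{1}{19260}\right)\right) + 39793 = \left(-11820 - 9558 \left(- \frac{1}{19260}\right)\right) + 39793 = \left(-11820 - - \frac{531}{1070}\right) + 39793 = \left(-11820 + \frac{531}{1070}\right) + 39793 = - \frac{12646869}{1070} + 39793 = \frac{29931641}{1070}$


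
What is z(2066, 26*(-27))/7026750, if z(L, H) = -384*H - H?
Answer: 1001/26025 ≈ 0.038463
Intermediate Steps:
z(L, H) = -385*H
z(2066, 26*(-27))/7026750 = -10010*(-27)/7026750 = -385*(-702)*(1/7026750) = 270270*(1/7026750) = 1001/26025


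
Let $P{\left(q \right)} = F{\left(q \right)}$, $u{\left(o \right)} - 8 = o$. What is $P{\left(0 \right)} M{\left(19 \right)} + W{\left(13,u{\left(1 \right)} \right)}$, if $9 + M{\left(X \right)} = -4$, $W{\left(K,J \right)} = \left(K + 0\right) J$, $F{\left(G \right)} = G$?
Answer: $117$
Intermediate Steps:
$u{\left(o \right)} = 8 + o$
$P{\left(q \right)} = q$
$W{\left(K,J \right)} = J K$ ($W{\left(K,J \right)} = K J = J K$)
$M{\left(X \right)} = -13$ ($M{\left(X \right)} = -9 - 4 = -13$)
$P{\left(0 \right)} M{\left(19 \right)} + W{\left(13,u{\left(1 \right)} \right)} = 0 \left(-13\right) + \left(8 + 1\right) 13 = 0 + 9 \cdot 13 = 0 + 117 = 117$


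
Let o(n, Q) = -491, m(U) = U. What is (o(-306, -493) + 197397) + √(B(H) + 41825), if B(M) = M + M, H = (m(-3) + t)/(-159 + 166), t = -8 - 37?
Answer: 196906 + √2048753/7 ≈ 1.9711e+5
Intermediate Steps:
t = -45
H = -48/7 (H = (-3 - 45)/(-159 + 166) = -48/7 ≈ -6.8571)
B(M) = 2*M
(o(-306, -493) + 197397) + √(B(H) + 41825) = (-491 + 197397) + √(2*(-48/7) + 41825) = 196906 + √(-96/7 + 41825) = 196906 + √(292679/7) = 196906 + √2048753/7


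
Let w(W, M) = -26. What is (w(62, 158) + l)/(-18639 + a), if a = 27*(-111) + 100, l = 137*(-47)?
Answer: 6465/21536 ≈ 0.30020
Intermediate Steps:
l = -6439
a = -2897 (a = -2997 + 100 = -2897)
(w(62, 158) + l)/(-18639 + a) = (-26 - 6439)/(-18639 - 2897) = -6465/(-21536) = -6465*(-1/21536) = 6465/21536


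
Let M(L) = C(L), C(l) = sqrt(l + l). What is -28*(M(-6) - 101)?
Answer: 2828 - 56*I*sqrt(3) ≈ 2828.0 - 96.995*I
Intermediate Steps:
C(l) = sqrt(2)*sqrt(l) (C(l) = sqrt(2*l) = sqrt(2)*sqrt(l))
M(L) = sqrt(2)*sqrt(L)
-28*(M(-6) - 101) = -28*(sqrt(2)*sqrt(-6) - 101) = -28*(sqrt(2)*(I*sqrt(6)) - 101) = -28*(2*I*sqrt(3) - 101) = -28*(-101 + 2*I*sqrt(3)) = 2828 - 56*I*sqrt(3)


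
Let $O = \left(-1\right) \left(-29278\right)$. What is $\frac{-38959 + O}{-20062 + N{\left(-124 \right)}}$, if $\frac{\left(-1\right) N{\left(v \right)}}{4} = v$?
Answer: $\frac{3227}{6522} \approx 0.49479$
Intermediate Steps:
$N{\left(v \right)} = - 4 v$
$O = 29278$
$\frac{-38959 + O}{-20062 + N{\left(-124 \right)}} = \frac{-38959 + 29278}{-20062 - -496} = - \frac{9681}{-20062 + 496} = - \frac{9681}{-19566} = \left(-9681\right) \left(- \frac{1}{19566}\right) = \frac{3227}{6522}$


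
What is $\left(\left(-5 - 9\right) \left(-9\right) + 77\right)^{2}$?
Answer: $41209$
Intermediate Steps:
$\left(\left(-5 - 9\right) \left(-9\right) + 77\right)^{2} = \left(\left(-14\right) \left(-9\right) + 77\right)^{2} = \left(126 + 77\right)^{2} = 203^{2} = 41209$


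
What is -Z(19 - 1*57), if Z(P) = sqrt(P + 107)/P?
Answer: sqrt(69)/38 ≈ 0.21860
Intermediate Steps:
Z(P) = sqrt(107 + P)/P
-Z(19 - 1*57) = -sqrt(107 + (19 - 1*57))/(19 - 1*57) = -sqrt(107 + (19 - 57))/(19 - 57) = -sqrt(107 - 38)/(-38) = -(-1)*sqrt(69)/38 = sqrt(69)/38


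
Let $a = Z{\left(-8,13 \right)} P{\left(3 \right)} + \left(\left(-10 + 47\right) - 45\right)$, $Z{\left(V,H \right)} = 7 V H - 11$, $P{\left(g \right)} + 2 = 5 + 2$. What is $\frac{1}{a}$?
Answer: $- \frac{1}{3703} \approx -0.00027005$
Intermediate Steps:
$P{\left(g \right)} = 5$ ($P{\left(g \right)} = -2 + \left(5 + 2\right) = -2 + 7 = 5$)
$Z{\left(V,H \right)} = -11 + 7 H V$ ($Z{\left(V,H \right)} = 7 H V - 11 = -11 + 7 H V$)
$a = -3703$ ($a = \left(-11 + 7 \cdot 13 \left(-8\right)\right) 5 + \left(\left(-10 + 47\right) - 45\right) = \left(-11 - 728\right) 5 + \left(37 - 45\right) = \left(-739\right) 5 - 8 = -3695 - 8 = -3703$)
$\frac{1}{a} = \frac{1}{-3703} = - \frac{1}{3703}$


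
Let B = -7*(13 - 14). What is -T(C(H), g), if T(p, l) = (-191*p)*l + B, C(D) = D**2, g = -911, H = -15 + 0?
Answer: -39150232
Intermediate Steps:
H = -15
B = 7 (B = -7*(-1) = 7)
T(p, l) = 7 - 191*l*p (T(p, l) = (-191*p)*l + 7 = -191*l*p + 7 = 7 - 191*l*p)
-T(C(H), g) = -(7 - 191*(-911)*(-15)**2) = -(7 - 191*(-911)*225) = -(7 + 39150225) = -1*39150232 = -39150232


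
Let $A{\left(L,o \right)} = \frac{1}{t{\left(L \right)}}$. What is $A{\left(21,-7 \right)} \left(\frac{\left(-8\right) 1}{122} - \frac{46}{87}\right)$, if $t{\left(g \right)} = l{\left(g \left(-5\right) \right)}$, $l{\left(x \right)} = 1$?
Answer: $- \frac{3154}{5307} \approx -0.59431$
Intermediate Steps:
$t{\left(g \right)} = 1$
$A{\left(L,o \right)} = 1$ ($A{\left(L,o \right)} = 1^{-1} = 1$)
$A{\left(21,-7 \right)} \left(\frac{\left(-8\right) 1}{122} - \frac{46}{87}\right) = 1 \left(\frac{\left(-8\right) 1}{122} - \frac{46}{87}\right) = 1 \left(\left(-8\right) \frac{1}{122} - \frac{46}{87}\right) = 1 \left(- \frac{4}{61} - \frac{46}{87}\right) = 1 \left(- \frac{3154}{5307}\right) = - \frac{3154}{5307}$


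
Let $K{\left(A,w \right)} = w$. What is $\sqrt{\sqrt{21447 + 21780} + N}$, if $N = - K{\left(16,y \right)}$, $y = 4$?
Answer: $\sqrt{-4 + 3 \sqrt{4803}} \approx 14.28$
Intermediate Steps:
$N = -4$ ($N = \left(-1\right) 4 = -4$)
$\sqrt{\sqrt{21447 + 21780} + N} = \sqrt{\sqrt{21447 + 21780} - 4} = \sqrt{\sqrt{43227} - 4} = \sqrt{3 \sqrt{4803} - 4} = \sqrt{-4 + 3 \sqrt{4803}}$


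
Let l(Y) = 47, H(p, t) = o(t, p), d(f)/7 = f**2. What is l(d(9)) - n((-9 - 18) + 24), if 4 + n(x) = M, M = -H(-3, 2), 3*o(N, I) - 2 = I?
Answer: 152/3 ≈ 50.667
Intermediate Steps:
o(N, I) = 2/3 + I/3
d(f) = 7*f**2
H(p, t) = 2/3 + p/3
M = 1/3 (M = -(2/3 + (1/3)*(-3)) = -(2/3 - 1) = -1*(-1/3) = 1/3 ≈ 0.33333)
n(x) = -11/3 (n(x) = -4 + 1/3 = -11/3)
l(d(9)) - n((-9 - 18) + 24) = 47 - 1*(-11/3) = 47 + 11/3 = 152/3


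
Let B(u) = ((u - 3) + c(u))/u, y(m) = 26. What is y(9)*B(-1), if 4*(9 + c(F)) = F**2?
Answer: 663/2 ≈ 331.50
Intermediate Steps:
c(F) = -9 + F**2/4
B(u) = (-12 + u + u**2/4)/u (B(u) = ((u - 3) + (-9 + u**2/4))/u = ((-3 + u) + (-9 + u**2/4))/u = (-12 + u + u**2/4)/u)
y(9)*B(-1) = 26*(1 - 12/(-1) + (1/4)*(-1)) = 26*(1 - 12*(-1) - 1/4) = 26*(1 + 12 - 1/4) = 26*(51/4) = 663/2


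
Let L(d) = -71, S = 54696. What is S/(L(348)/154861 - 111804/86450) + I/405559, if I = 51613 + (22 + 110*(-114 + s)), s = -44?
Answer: -21212300168528193595/501740711784389 ≈ -42277.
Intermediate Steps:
I = 34255 (I = 51613 + (22 + 110*(-114 - 44)) = 51613 + (22 + 110*(-158)) = 51613 + (22 - 17380) = 51613 - 17358 = 34255)
S/(L(348)/154861 - 111804/86450) + I/405559 = 54696/(-71/154861 - 111804/86450) + 34255/405559 = 54696/(-71*1/154861 - 111804*1/86450) + 34255*(1/405559) = 54696/(-71/154861 - 7986/6175) + 34255/405559 = 54696/(-1237158371/956266675) + 34255/405559 = 54696*(-956266675/1237158371) + 34255/405559 = -52303962055800/1237158371 + 34255/405559 = -21212300168528193595/501740711784389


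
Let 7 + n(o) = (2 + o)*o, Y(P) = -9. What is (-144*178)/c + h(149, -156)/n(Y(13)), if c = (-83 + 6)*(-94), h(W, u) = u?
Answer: -45795/7238 ≈ -6.3270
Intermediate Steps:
n(o) = -7 + o*(2 + o) (n(o) = -7 + (2 + o)*o = -7 + o*(2 + o))
c = 7238 (c = -77*(-94) = 7238)
(-144*178)/c + h(149, -156)/n(Y(13)) = -144*178/7238 - 156/(-7 + (-9)**2 + 2*(-9)) = -25632*1/7238 - 156/(-7 + 81 - 18) = -12816/3619 - 156/56 = -12816/3619 - 156*1/56 = -12816/3619 - 39/14 = -45795/7238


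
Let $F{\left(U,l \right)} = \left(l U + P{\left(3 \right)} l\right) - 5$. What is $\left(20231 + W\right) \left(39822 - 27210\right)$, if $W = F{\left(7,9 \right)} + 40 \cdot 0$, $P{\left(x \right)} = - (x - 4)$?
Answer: $255998376$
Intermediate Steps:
$P{\left(x \right)} = 4 - x$ ($P{\left(x \right)} = - (-4 + x) = 4 - x$)
$F{\left(U,l \right)} = -5 + l + U l$ ($F{\left(U,l \right)} = \left(l U + \left(4 - 3\right) l\right) - 5 = \left(U l + \left(4 - 3\right) l\right) - 5 = \left(U l + 1 l\right) - 5 = \left(U l + l\right) - 5 = \left(l + U l\right) - 5 = -5 + l + U l$)
$W = 67$ ($W = \left(-5 + 9 + 7 \cdot 9\right) + 40 \cdot 0 = \left(-5 + 9 + 63\right) + 0 = 67 + 0 = 67$)
$\left(20231 + W\right) \left(39822 - 27210\right) = \left(20231 + 67\right) \left(39822 - 27210\right) = 20298 \cdot 12612 = 255998376$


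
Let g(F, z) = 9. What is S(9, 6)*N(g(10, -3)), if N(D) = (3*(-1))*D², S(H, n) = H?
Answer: -2187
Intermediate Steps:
N(D) = -3*D²
S(9, 6)*N(g(10, -3)) = 9*(-3*9²) = 9*(-3*81) = 9*(-243) = -2187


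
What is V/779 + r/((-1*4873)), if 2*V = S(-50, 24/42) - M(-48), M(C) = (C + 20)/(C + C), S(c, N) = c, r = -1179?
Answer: 38203457/182211216 ≈ 0.20967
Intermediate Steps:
M(C) = (20 + C)/(2*C) (M(C) = (20 + C)/((2*C)) = (20 + C)*(1/(2*C)) = (20 + C)/(2*C))
V = -1207/48 (V = (-50 - (20 - 48)/(2*(-48)))/2 = (-50 - (-1)*(-28)/(2*48))/2 = (-50 - 1*7/24)/2 = (-50 - 7/24)/2 = (1/2)*(-1207/24) = -1207/48 ≈ -25.146)
V/779 + r/((-1*4873)) = -1207/48/779 - 1179/((-1*4873)) = -1207/48*1/779 - 1179/(-4873) = -1207/37392 - 1179*(-1/4873) = -1207/37392 + 1179/4873 = 38203457/182211216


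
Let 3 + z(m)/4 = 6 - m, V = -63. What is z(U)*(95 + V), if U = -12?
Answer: 1920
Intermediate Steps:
z(m) = 12 - 4*m (z(m) = -12 + 4*(6 - m) = -12 + (24 - 4*m) = 12 - 4*m)
z(U)*(95 + V) = (12 - 4*(-12))*(95 - 63) = (12 + 48)*32 = 60*32 = 1920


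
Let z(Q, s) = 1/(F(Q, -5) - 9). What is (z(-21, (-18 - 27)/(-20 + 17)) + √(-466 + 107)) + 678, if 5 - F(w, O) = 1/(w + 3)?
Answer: 48120/71 + I*√359 ≈ 677.75 + 18.947*I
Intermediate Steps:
F(w, O) = 5 - 1/(3 + w) (F(w, O) = 5 - 1/(w + 3) = 5 - 1/(3 + w))
z(Q, s) = 1/(-9 + (14 + 5*Q)/(3 + Q)) (z(Q, s) = 1/((14 + 5*Q)/(3 + Q) - 9) = 1/(-9 + (14 + 5*Q)/(3 + Q)))
(z(-21, (-18 - 27)/(-20 + 17)) + √(-466 + 107)) + 678 = ((-3 - 1*(-21))/(13 + 4*(-21)) + √(-466 + 107)) + 678 = ((-3 + 21)/(13 - 84) + √(-359)) + 678 = (18/(-71) + I*√359) + 678 = (-1/71*18 + I*√359) + 678 = (-18/71 + I*√359) + 678 = 48120/71 + I*√359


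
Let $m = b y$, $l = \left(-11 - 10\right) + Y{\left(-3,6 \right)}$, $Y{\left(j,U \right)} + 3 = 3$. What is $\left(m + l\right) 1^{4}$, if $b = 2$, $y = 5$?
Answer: $-11$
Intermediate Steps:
$Y{\left(j,U \right)} = 0$ ($Y{\left(j,U \right)} = -3 + 3 = 0$)
$l = -21$ ($l = \left(-11 - 10\right) + 0 = -21 + 0 = -21$)
$m = 10$ ($m = 2 \cdot 5 = 10$)
$\left(m + l\right) 1^{4} = \left(10 - 21\right) 1^{4} = \left(-11\right) 1 = -11$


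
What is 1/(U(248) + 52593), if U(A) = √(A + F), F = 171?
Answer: 52593/2766023230 - √419/2766023230 ≈ 1.9007e-5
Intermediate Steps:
U(A) = √(171 + A) (U(A) = √(A + 171) = √(171 + A))
1/(U(248) + 52593) = 1/(√(171 + 248) + 52593) = 1/(√419 + 52593) = 1/(52593 + √419)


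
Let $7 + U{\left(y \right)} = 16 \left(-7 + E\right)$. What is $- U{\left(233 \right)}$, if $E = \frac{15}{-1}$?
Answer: $359$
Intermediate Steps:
$E = -15$ ($E = 15 \left(-1\right) = -15$)
$U{\left(y \right)} = -359$ ($U{\left(y \right)} = -7 + 16 \left(-7 - 15\right) = -7 + 16 \left(-22\right) = -7 - 352 = -359$)
$- U{\left(233 \right)} = \left(-1\right) \left(-359\right) = 359$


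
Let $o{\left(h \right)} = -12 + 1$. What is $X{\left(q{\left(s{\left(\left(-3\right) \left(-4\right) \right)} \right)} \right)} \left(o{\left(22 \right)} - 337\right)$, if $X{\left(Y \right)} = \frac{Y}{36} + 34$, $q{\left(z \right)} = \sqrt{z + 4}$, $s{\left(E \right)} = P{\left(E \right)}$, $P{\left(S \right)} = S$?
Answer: $- \frac{35612}{3} \approx -11871.0$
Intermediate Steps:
$s{\left(E \right)} = E$
$o{\left(h \right)} = -11$
$q{\left(z \right)} = \sqrt{4 + z}$
$X{\left(Y \right)} = 34 + \frac{Y}{36}$ ($X{\left(Y \right)} = \frac{Y}{36} + 34 = 34 + \frac{Y}{36}$)
$X{\left(q{\left(s{\left(\left(-3\right) \left(-4\right) \right)} \right)} \right)} \left(o{\left(22 \right)} - 337\right) = \left(34 + \frac{\sqrt{4 - -12}}{36}\right) \left(-11 - 337\right) = \left(34 + \frac{\sqrt{4 + 12}}{36}\right) \left(-348\right) = \left(34 + \frac{\sqrt{16}}{36}\right) \left(-348\right) = \left(34 + \frac{1}{36} \cdot 4\right) \left(-348\right) = \left(34 + \frac{1}{9}\right) \left(-348\right) = \frac{307}{9} \left(-348\right) = - \frac{35612}{3}$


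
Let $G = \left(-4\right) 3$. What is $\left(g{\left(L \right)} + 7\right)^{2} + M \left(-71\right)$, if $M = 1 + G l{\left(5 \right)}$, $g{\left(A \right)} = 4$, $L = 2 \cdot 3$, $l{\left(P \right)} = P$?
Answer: $4310$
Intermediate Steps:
$L = 6$
$G = -12$
$M = -59$ ($M = 1 - 60 = -59$)
$\left(g{\left(L \right)} + 7\right)^{2} + M \left(-71\right) = \left(4 + 7\right)^{2} - -4189 = 11^{2} + 4189 = 121 + 4189 = 4310$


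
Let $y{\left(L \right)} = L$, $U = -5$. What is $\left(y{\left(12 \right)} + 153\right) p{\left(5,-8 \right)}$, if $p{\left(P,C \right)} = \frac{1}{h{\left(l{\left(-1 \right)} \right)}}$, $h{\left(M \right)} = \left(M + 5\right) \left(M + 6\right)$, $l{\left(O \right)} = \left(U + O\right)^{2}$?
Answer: $\frac{55}{574} \approx 0.095819$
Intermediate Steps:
$l{\left(O \right)} = \left(-5 + O\right)^{2}$
$h{\left(M \right)} = \left(5 + M\right) \left(6 + M\right)$
$p{\left(P,C \right)} = \frac{1}{1722}$ ($p{\left(P,C \right)} = \frac{1}{30 + \left(\left(-5 - 1\right)^{2}\right)^{2} + 11 \left(-5 - 1\right)^{2}} = \frac{1}{30 + \left(\left(-6\right)^{2}\right)^{2} + 11 \left(-6\right)^{2}} = \frac{1}{30 + 36^{2} + 11 \cdot 36} = \frac{1}{30 + 1296 + 396} = \frac{1}{1722}$)
$\left(y{\left(12 \right)} + 153\right) p{\left(5,-8 \right)} = \left(12 + 153\right) \frac{1}{1722} = 165 \cdot \frac{1}{1722} = \frac{55}{574}$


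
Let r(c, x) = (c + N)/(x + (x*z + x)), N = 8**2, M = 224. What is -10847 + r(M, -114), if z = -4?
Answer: -206069/19 ≈ -10846.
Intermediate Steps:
N = 64
r(c, x) = -(64 + c)/(2*x) (r(c, x) = (c + 64)/(x + (x*(-4) + x)) = (64 + c)/(x + (-4*x + x)) = (64 + c)/(x - 3*x) = (64 + c)/((-2*x)) = (64 + c)*(-1/(2*x)) = -(64 + c)/(2*x))
-10847 + r(M, -114) = -10847 + (1/2)*(-64 - 1*224)/(-114) = -10847 + (1/2)*(-1/114)*(-64 - 224) = -10847 + (1/2)*(-1/114)*(-288) = -10847 + 24/19 = -206069/19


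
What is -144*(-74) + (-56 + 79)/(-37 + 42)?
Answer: 53303/5 ≈ 10661.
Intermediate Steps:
-144*(-74) + (-56 + 79)/(-37 + 42) = 10656 + 23/5 = 53303/5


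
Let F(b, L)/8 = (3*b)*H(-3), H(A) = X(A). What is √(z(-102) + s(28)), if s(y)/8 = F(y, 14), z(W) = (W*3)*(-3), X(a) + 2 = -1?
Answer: 39*I*√10 ≈ 123.33*I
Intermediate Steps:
X(a) = -3 (X(a) = -2 - 1 = -3)
H(A) = -3
z(W) = -9*W (z(W) = (3*W)*(-3) = -9*W)
F(b, L) = -72*b (F(b, L) = 8*((3*b)*(-3)) = 8*(-9*b) = -72*b)
s(y) = -576*y (s(y) = 8*(-72*y) = -576*y)
√(z(-102) + s(28)) = √(-9*(-102) - 576*28) = √(918 - 16128) = √(-15210) = 39*I*√10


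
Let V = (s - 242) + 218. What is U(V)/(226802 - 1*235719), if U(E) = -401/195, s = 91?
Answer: 401/1738815 ≈ 0.00023062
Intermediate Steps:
V = 67 (V = (91 - 242) + 218 = -151 + 218 = 67)
U(E) = -401/195 (U(E) = -401*1/195 = -401/195)
U(V)/(226802 - 1*235719) = -401/(195*(226802 - 1*235719)) = -401/(195*(226802 - 235719)) = -401/195/(-8917) = -401/195*(-1/8917) = 401/1738815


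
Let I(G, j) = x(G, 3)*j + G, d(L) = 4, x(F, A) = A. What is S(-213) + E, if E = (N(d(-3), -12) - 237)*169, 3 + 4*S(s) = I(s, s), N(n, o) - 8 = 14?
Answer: -146195/4 ≈ -36549.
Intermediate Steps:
N(n, o) = 22 (N(n, o) = 8 + 14 = 22)
I(G, j) = G + 3*j (I(G, j) = 3*j + G = G + 3*j)
S(s) = -¾ + s (S(s) = -¾ + (s + 3*s)/4 = -¾ + (4*s)/4 = -¾ + s)
E = -36335 (E = (22 - 237)*169 = -215*169 = -36335)
S(-213) + E = (-¾ - 213) - 36335 = -855/4 - 36335 = -146195/4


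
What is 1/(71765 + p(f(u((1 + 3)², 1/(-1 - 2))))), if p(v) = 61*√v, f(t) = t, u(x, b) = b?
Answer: 215295/15450649396 - 61*I*√3/15450649396 ≈ 1.3934e-5 - 6.8382e-9*I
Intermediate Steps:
1/(71765 + p(f(u((1 + 3)², 1/(-1 - 2))))) = 1/(71765 + 61*√(1/(-1 - 2))) = 1/(71765 + 61*√(1/(-3))) = 1/(71765 + 61*√(-⅓)) = 1/(71765 + 61*(I*√3/3)) = 1/(71765 + 61*I*√3/3)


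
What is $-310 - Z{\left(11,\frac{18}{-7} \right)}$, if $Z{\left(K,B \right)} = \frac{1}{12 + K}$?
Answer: $- \frac{7131}{23} \approx -310.04$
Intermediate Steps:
$-310 - Z{\left(11,\frac{18}{-7} \right)} = -310 - \frac{1}{12 + 11} = -310 - \frac{1}{23} = - \frac{7131}{23}$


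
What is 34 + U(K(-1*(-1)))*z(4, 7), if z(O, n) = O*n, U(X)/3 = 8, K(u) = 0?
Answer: 706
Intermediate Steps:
U(X) = 24 (U(X) = 3*8 = 24)
34 + U(K(-1*(-1)))*z(4, 7) = 34 + 24*(4*7) = 34 + 24*28 = 34 + 672 = 706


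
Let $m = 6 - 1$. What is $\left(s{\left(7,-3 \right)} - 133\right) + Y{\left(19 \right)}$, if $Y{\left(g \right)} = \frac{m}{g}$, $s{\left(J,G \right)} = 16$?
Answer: $- \frac{2218}{19} \approx -116.74$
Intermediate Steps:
$m = 5$ ($m = 6 - 1 = 5$)
$Y{\left(g \right)} = \frac{5}{g}$
$\left(s{\left(7,-3 \right)} - 133\right) + Y{\left(19 \right)} = \left(16 - 133\right) + \frac{5}{19} = -117 + 5 \cdot \frac{1}{19} = -117 + \frac{5}{19} = - \frac{2218}{19}$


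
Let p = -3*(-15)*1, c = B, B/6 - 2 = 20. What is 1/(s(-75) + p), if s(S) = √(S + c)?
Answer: 15/656 - √57/1968 ≈ 0.019030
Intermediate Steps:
B = 132 (B = 12 + 6*20 = 12 + 120 = 132)
c = 132
s(S) = √(132 + S) (s(S) = √(S + 132) = √(132 + S))
p = 45 (p = 45*1 = 45)
1/(s(-75) + p) = 1/(√(132 - 75) + 45) = 1/(√57 + 45) = 1/(45 + √57)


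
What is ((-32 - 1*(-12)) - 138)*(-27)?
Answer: 4266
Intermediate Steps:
((-32 - 1*(-12)) - 138)*(-27) = ((-32 + 12) - 138)*(-27) = (-20 - 138)*(-27) = -158*(-27) = 4266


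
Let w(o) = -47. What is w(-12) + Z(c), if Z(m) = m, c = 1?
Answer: -46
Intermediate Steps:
w(-12) + Z(c) = -47 + 1 = -46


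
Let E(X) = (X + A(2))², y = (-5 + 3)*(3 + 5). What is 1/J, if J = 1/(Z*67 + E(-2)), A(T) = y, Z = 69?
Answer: 4947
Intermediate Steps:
y = -16 (y = -2*8 = -16)
A(T) = -16
E(X) = (-16 + X)² (E(X) = (X - 16)² = (-16 + X)²)
J = 1/4947 (J = 1/(69*67 + (-16 - 2)²) = 1/(4623 + (-18)²) = 1/(4623 + 324) = 1/4947 ≈ 0.00020214)
1/J = 1/(1/4947) = 4947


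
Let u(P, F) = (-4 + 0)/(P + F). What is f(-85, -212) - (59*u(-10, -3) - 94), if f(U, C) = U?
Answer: -119/13 ≈ -9.1538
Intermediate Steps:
u(P, F) = -4/(F + P)
f(-85, -212) - (59*u(-10, -3) - 94) = -85 - (59*(-4/(-3 - 10)) - 94) = -85 - (59*(-4/(-13)) - 94) = -85 - (59*(-4*(-1/13)) - 94) = -85 - (59*(4/13) - 94) = -85 - (236/13 - 94) = -85 - 1*(-986/13) = -85 + 986/13 = -119/13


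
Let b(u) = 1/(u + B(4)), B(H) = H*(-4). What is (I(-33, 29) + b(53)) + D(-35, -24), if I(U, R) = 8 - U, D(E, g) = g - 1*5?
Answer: 445/37 ≈ 12.027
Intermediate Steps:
B(H) = -4*H
D(E, g) = -5 + g (D(E, g) = g - 5 = -5 + g)
b(u) = 1/(-16 + u) (b(u) = 1/(u - 4*4) = 1/(u - 16) = 1/(-16 + u))
(I(-33, 29) + b(53)) + D(-35, -24) = ((8 - 1*(-33)) + 1/(-16 + 53)) + (-5 - 24) = ((8 + 33) + 1/37) - 29 = (41 + 1/37) - 29 = 1518/37 - 29 = 445/37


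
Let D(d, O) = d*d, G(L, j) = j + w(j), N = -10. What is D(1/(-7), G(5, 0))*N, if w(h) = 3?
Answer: -10/49 ≈ -0.20408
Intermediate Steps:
G(L, j) = 3 + j (G(L, j) = j + 3 = 3 + j)
D(d, O) = d²
D(1/(-7), G(5, 0))*N = (1/(-7))²*(-10) = (-⅐)²*(-10) = (1/49)*(-10) = -10/49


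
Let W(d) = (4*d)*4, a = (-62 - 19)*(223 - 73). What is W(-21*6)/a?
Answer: 112/675 ≈ 0.16593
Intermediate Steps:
a = -12150 (a = -81*150 = -12150)
W(d) = 16*d
W(-21*6)/a = (16*(-21*6))/(-12150) = -8*(-126)/6075 = -1/12150*(-2016) = 112/675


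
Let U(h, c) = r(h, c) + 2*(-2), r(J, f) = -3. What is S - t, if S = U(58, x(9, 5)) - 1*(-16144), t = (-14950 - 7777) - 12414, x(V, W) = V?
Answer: 51278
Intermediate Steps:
t = -35141 (t = -22727 - 12414 = -35141)
U(h, c) = -7 (U(h, c) = -3 + 2*(-2) = -3 - 4 = -7)
S = 16137 (S = -7 - 1*(-16144) = -7 + 16144 = 16137)
S - t = 16137 - 1*(-35141) = 16137 + 35141 = 51278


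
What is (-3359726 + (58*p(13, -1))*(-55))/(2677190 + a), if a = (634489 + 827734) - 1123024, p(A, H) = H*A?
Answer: -3318256/3016389 ≈ -1.1001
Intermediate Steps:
p(A, H) = A*H
a = 339199 (a = 1462223 - 1123024 = 339199)
(-3359726 + (58*p(13, -1))*(-55))/(2677190 + a) = (-3359726 + (58*(13*(-1)))*(-55))/(2677190 + 339199) = (-3359726 + (58*(-13))*(-55))/3016389 = (-3359726 - 754*(-55))*(1/3016389) = (-3359726 + 41470)*(1/3016389) = -3318256*1/3016389 = -3318256/3016389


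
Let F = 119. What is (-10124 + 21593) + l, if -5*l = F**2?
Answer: 43184/5 ≈ 8636.8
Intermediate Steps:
l = -14161/5 (l = -1/5*119**2 = -1/5*14161 = -14161/5 ≈ -2832.2)
(-10124 + 21593) + l = (-10124 + 21593) - 14161/5 = 11469 - 14161/5 = 43184/5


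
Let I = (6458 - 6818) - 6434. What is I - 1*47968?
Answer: -54762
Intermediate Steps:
I = -6794 (I = -360 - 6434 = -6794)
I - 1*47968 = -6794 - 1*47968 = -6794 - 47968 = -54762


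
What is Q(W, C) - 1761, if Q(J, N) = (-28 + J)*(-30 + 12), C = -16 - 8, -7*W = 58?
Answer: -7755/7 ≈ -1107.9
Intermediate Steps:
W = -58/7 (W = -⅐*58 = -58/7 ≈ -8.2857)
C = -24
Q(J, N) = 504 - 18*J (Q(J, N) = (-28 + J)*(-18) = 504 - 18*J)
Q(W, C) - 1761 = (504 - 18*(-58/7)) - 1761 = (504 + 1044/7) - 1761 = 4572/7 - 1761 = -7755/7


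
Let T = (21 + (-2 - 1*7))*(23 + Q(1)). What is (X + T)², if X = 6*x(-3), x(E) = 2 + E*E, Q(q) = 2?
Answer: 133956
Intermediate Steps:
T = 300 (T = (21 + (-2 - 1*7))*(23 + 2) = (21 + (-2 - 7))*25 = (21 - 9)*25 = 12*25 = 300)
x(E) = 2 + E²
X = 66 (X = 6*(2 + (-3)²) = 6*(2 + 9) = 6*11 = 66)
(X + T)² = (66 + 300)² = 366² = 133956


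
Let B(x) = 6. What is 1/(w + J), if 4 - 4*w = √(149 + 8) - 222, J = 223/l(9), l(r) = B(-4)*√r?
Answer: 89280/6137683 + 324*√157/6137683 ≈ 0.015208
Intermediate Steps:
l(r) = 6*√r
J = 223/18 (J = 223/((6*√9)) = 223/((6*3)) = 223/18 ≈ 12.389)
w = 113/2 - √157/4 (w = 1 - (√(149 + 8) - 222)/4 = 1 - (√157 - 222)/4 = 1 - (-222 + √157)/4 = 1 + (111/2 - √157/4) = 113/2 - √157/4 ≈ 53.367)
1/(w + J) = 1/((113/2 - √157/4) + 223/18) = 1/(620/9 - √157/4)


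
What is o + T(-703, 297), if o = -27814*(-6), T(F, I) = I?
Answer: 167181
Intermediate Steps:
o = 166884
o + T(-703, 297) = 166884 + 297 = 167181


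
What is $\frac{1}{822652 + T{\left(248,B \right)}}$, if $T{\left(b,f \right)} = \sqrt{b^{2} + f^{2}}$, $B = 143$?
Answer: $\frac{822652}{676756231151} - \frac{\sqrt{81953}}{676756231151} \approx 1.2152 \cdot 10^{-6}$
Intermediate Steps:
$\frac{1}{822652 + T{\left(248,B \right)}} = \frac{1}{822652 + \sqrt{248^{2} + 143^{2}}} = \frac{1}{822652 + \sqrt{61504 + 20449}} = \frac{1}{822652 + \sqrt{81953}}$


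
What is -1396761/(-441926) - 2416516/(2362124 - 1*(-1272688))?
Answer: 1002260598529/401579481978 ≈ 2.4958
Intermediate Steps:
-1396761/(-441926) - 2416516/(2362124 - 1*(-1272688)) = -1396761*(-1/441926) - 2416516/(2362124 + 1272688) = 1396761/441926 - 2416516/3634812 = 1396761/441926 - 2416516*1/3634812 = 1396761/441926 - 604129/908703 = 1002260598529/401579481978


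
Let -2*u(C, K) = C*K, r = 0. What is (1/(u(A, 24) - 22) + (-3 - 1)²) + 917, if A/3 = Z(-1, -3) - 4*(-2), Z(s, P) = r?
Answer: 289229/310 ≈ 933.00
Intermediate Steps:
Z(s, P) = 0
A = 24 (A = 3*(0 - 4*(-2)) = 3*(0 + 8) = 3*8 = 24)
u(C, K) = -C*K/2
(1/(u(A, 24) - 22) + (-3 - 1)²) + 917 = (1/(-½*24*24 - 22) + (-3 - 1)²) + 917 = (1/(-288 - 22) + (-4)²) + 917 = (1/(-310) + 16) + 917 = (-1/310 + 16) + 917 = 4959/310 + 917 = 289229/310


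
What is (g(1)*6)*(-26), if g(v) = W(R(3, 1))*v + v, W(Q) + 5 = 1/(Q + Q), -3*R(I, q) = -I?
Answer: 546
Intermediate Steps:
R(I, q) = I/3 (R(I, q) = -(-1)*I/3 = I/3)
W(Q) = -5 + 1/(2*Q) (W(Q) = -5 + 1/(Q + Q) = -5 + 1/(2*Q))
g(v) = -7*v/2 (g(v) = (-5 + 1/(2*(((⅓)*3))))*v + v = (-5 + (½)/1)*v + v = (-5 + (½)*1)*v + v = (-5 + ½)*v + v = -9*v/2 + v = -7*v/2)
(g(1)*6)*(-26) = (-7/2*1*6)*(-26) = -7/2*6*(-26) = -21*(-26) = 546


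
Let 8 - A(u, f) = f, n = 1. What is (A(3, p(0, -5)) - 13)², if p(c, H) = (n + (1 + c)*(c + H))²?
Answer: 441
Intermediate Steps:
p(c, H) = (1 + (1 + c)*(H + c))² (p(c, H) = (1 + (1 + c)*(c + H))² = (1 + (1 + c)*(H + c))²)
A(u, f) = 8 - f
(A(3, p(0, -5)) - 13)² = ((8 - (1 - 5 + 0 + 0² - 5*0)²) - 13)² = ((8 - (1 - 5 + 0 + 0 + 0)²) - 13)² = ((8 - 1*(-4)²) - 13)² = ((8 - 1*16) - 13)² = ((8 - 16) - 13)² = (-8 - 13)² = (-21)² = 441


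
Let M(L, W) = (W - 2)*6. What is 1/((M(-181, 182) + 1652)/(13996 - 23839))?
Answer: -9843/2732 ≈ -3.6029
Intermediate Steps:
M(L, W) = -12 + 6*W (M(L, W) = (-2 + W)*6 = -12 + 6*W)
1/((M(-181, 182) + 1652)/(13996 - 23839)) = 1/(((-12 + 6*182) + 1652)/(13996 - 23839)) = 1/(((-12 + 1092) + 1652)/(-9843)) = 1/((1080 + 1652)*(-1/9843)) = 1/(2732*(-1/9843)) = 1/(-2732/9843) = -9843/2732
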